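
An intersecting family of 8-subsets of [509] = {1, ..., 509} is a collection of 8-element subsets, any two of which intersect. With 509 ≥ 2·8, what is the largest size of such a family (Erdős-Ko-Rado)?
max |F| = C(508, 7) = 1661824926140808

Erdős-Ko-Rado (1961): when n ≥ 2k, max |F| = C(n−1, k−1). The bound is attained by the star {A : i ∈ A} for any fixed i ∈ [n]. Here C(509−1, 8−1) = C(508, 7) = 1661824926140808.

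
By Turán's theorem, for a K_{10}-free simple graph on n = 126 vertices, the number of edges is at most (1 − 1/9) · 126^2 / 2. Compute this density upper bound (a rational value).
Turán density bound = (8/9) · 126^2/2 = 7056

Turán's theorem: ex(n, K_{r+1}) is achieved by the complete r-partite Turán graph T(n, r) with parts as balanced as possible, and is at most (1 − 1/r) · n^2/2. For r = 9, n = 126: the density bound is (8/9) · 15876/2 = 7056. Since 9 ∣ 126, the Turán graph T(126, 9) has parts of equal size 14, and its edge count e(T(126, 9)) = 7056 attains the density bound exactly.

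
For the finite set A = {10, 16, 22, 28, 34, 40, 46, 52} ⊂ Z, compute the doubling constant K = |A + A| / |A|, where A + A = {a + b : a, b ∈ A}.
K = |A + A| / |A| = 15/8

Enumerate A + A = {a + b : a, b ∈ A}. With |A| = 8, there are |A|^2 = 64 ordered sum pairs; collecting distinct values, A + A = {20, 26, 32, 38, 44, 50, 56, 62, 68, 74, 80, 86, 92, 98, 104}, so |A + A| = 15. Thus K = 15/8. Here |A + A| = 2|A| − 1 = 15, the minimum possible — so K = 15/8 is minimal, which holds iff A is an arithmetic progression.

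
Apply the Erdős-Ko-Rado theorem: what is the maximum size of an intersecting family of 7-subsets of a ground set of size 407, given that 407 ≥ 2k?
max |F| = C(406, 6) = 5993843472981

The Erdős-Ko-Rado theorem states: for n ≥ 2k, an intersecting family of k-subsets of an n-element set has size at most C(n − 1, k − 1), with equality for 'star' families {A ⊆ [n] : |A| = k, i ∈ A} (fix an element i). For n = 407, k = 7: C(406, 6) = 5993843472981.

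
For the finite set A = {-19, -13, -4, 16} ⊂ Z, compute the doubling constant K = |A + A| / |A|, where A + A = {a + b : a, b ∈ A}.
K = |A + A| / |A| = 10/4 = 5/2

Enumerate A + A = {a + b : a, b ∈ A}. With |A| = 4, there are |A|^2 = 16 ordered sum pairs; collecting distinct values, A + A = {-38, -32, -26, -23, -17, -8, -3, 3, 12, 32}, so |A + A| = 10. Thus K = 10/4 = 5/2. For comparison, the minimum possible |A + A| over all 4-element sets is 2·4 − 1 = 7 (so min K = 7/4), attained only by arithmetic progressions.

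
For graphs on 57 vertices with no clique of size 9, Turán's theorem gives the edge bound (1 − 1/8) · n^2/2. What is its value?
Turán density bound = (7/8) · 57^2/2 = 22743/16 ≈ 1421.4375

Turán's theorem: ex(n, K_{r+1}) is achieved by the complete r-partite Turán graph T(n, r) with parts as balanced as possible, and is at most (1 − 1/r) · n^2/2. For r = 8, n = 57: the density bound is (7/8) · 3249/2 = 22743/16 ≈ 1421.4375. The integer-valued extremum is e(T(57, 8)) = 1421, which is strictly less than the density bound 22743/16 since 8 ∤ 57 (the parts of T(57, 8) cannot all be equal).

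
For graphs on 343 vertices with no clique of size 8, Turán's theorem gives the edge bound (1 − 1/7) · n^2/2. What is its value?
Turán density bound = (6/7) · 343^2/2 = 50421

Turán's theorem: ex(n, K_{r+1}) is achieved by the complete r-partite Turán graph T(n, r) with parts as balanced as possible, and is at most (1 − 1/r) · n^2/2. For r = 7, n = 343: the density bound is (6/7) · 117649/2 = 50421. Since 7 ∣ 343, the Turán graph T(343, 7) has parts of equal size 49, and its edge count e(T(343, 7)) = 50421 attains the density bound exactly.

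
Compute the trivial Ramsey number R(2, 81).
R(2, 81) = 81

R(2, k) = k for all k ≥ 2: in a 2-colouring of K_k, either some edge is red (a red K_2) or all edges are blue (a blue K_k). And K_{80} coloured all-blue has no blue K_81, so R(2, 81) > 80. Hence R(2, 81) = 81.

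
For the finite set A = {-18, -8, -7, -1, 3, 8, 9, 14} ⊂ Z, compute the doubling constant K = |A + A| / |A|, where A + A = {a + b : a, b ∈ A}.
K = |A + A| / |A| = 28/8 = 7/2

Enumerate A + A = {a + b : a, b ∈ A}. With |A| = 8, there are |A|^2 = 64 ordered sum pairs; collecting distinct values, A + A = {-36, -26, -25, -19, -16, -15, -14, -10, -9, -8, -5, -4, -2, 0, 1, 2, 6, 7, 8, 11, 12, 13, 16, 17, 18, 22, 23, 28}, so |A + A| = 28. Thus K = 28/8 = 7/2. For comparison, the minimum possible |A + A| over all 8-element sets is 2·8 − 1 = 15 (so min K = 15/8), attained only by arithmetic progressions.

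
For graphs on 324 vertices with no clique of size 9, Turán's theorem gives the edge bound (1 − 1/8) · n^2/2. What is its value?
Turán density bound = (7/8) · 324^2/2 = 45927

Turán's theorem: ex(n, K_{r+1}) is achieved by the complete r-partite Turán graph T(n, r) with parts as balanced as possible, and is at most (1 − 1/r) · n^2/2. For r = 8, n = 324: the density bound is (7/8) · 104976/2 = 45927. The integer-valued extremum is e(T(324, 8)) = 45926, which is strictly less than the density bound 45927 since 8 ∤ 324 (the parts of T(324, 8) cannot all be equal).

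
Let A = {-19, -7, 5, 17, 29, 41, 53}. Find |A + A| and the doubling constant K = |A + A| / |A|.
K = |A + A| / |A| = 13/7

Enumerate A + A = {a + b : a, b ∈ A}. With |A| = 7, there are |A|^2 = 49 ordered sum pairs; collecting distinct values, A + A = {-38, -26, -14, -2, 10, 22, 34, 46, 58, 70, 82, 94, 106}, so |A + A| = 13. Thus K = 13/7. Here |A + A| = 2|A| − 1 = 13, the minimum possible — so K = 13/7 is minimal, which holds iff A is an arithmetic progression.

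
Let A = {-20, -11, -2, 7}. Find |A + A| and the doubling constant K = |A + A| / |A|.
K = |A + A| / |A| = 7/4

Enumerate A + A = {a + b : a, b ∈ A}. With |A| = 4, there are |A|^2 = 16 ordered sum pairs; collecting distinct values, A + A = {-40, -31, -22, -13, -4, 5, 14}, so |A + A| = 7. Thus K = 7/4. Here |A + A| = 2|A| − 1 = 7, the minimum possible — so K = 7/4 is minimal, which holds iff A is an arithmetic progression.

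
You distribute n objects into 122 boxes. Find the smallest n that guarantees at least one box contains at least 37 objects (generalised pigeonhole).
n = (37 − 1)·122 + 1 = 4393

By the generalised pigeonhole principle, to guarantee some box contains ≥ r objects we need more than (r − 1) · k objects total. Threshold: n = (r − 1) · k + 1. With r = 37 and k = 122: n = 36 · 122 + 1 = 4392 + 1 = 4393. For n = 4392 = 36 · 122, we can put exactly 36 objects in every box, avoiding 37 in any single one — so 4393 is tight.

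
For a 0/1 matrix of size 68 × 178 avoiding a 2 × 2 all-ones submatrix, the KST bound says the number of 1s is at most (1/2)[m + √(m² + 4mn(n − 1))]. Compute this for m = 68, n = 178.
z(68, 178; 2, 2) ≤ (1/2)[68 + √(68² + 4·68·178·177)] = (1/2)[68 + √8574256] = 1498.0915

Kővári–Sós–Turán: let r_1, ..., r_68 be the row sums and z = Σ r_i the total number of 1s. Each pair of columns can share at most one row with both entries 1 (else a 2×2 all-ones block appears), so Σ_i C(r_i, 2) ≤ C(178, 2) = 15753. By convexity Σ_i C(r_i, 2) ≥ 68·C(z/68, 2) = z(z − 68)/(2·68), giving z² − 68z − 68·178·177 ≤ 0 and hence z ≤ (1/2)[68 + √(4624 + 4·2142408)] = (1/2)[68 + √8574256] ≈ (1/2)(68 + 2928.1831) = 1498.0915.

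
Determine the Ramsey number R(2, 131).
R(2, 131) = 131

R(2, k) = k for all k ≥ 2: in a 2-colouring of K_k, either some edge is red (a red K_2) or all edges are blue (a blue K_k). And K_{130} coloured all-blue has no blue K_131, so R(2, 131) > 130. Hence R(2, 131) = 131.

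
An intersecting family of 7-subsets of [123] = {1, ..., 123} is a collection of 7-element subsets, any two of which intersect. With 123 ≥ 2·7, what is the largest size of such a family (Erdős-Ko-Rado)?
max |F| = C(122, 6) = 4042116078

The Erdős-Ko-Rado theorem states: for n ≥ 2k, an intersecting family of k-subsets of an n-element set has size at most C(n − 1, k − 1), with equality for 'star' families {A ⊆ [n] : |A| = k, i ∈ A} (fix an element i). For n = 123, k = 7: C(122, 6) = 4042116078.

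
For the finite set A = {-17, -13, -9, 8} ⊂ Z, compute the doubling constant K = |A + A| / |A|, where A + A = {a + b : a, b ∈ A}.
K = |A + A| / |A| = 9/4

Enumerate A + A = {a + b : a, b ∈ A}. With |A| = 4, there are |A|^2 = 16 ordered sum pairs; collecting distinct values, A + A = {-34, -30, -26, -22, -18, -9, -5, -1, 16}, so |A + A| = 9. Thus K = 9/4. For comparison, the minimum possible |A + A| over all 4-element sets is 2·4 − 1 = 7 (so min K = 7/4), attained only by arithmetic progressions.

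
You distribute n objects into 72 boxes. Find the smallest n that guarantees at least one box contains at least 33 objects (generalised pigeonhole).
n = (33 − 1)·72 + 1 = 2305

By the generalised pigeonhole principle, to guarantee some box contains ≥ r objects we need more than (r − 1) · k objects total. Threshold: n = (r − 1) · k + 1. With r = 33 and k = 72: n = 32 · 72 + 1 = 2304 + 1 = 2305. For n = 2304 = 32 · 72, we can put exactly 32 objects in every box, avoiding 33 in any single one — so 2305 is tight.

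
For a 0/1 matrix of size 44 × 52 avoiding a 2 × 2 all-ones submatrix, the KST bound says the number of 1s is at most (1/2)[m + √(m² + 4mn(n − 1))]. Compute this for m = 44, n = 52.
z(44, 52; 2, 2) ≤ (1/2)[44 + √(44² + 4·44·52·51)] = (1/2)[44 + √468688] = 364.304

Kővári–Sós–Turán: let r_1, ..., r_44 be the row sums and z = Σ r_i the total number of 1s. Each pair of columns can share at most one row with both entries 1 (else a 2×2 all-ones block appears), so Σ_i C(r_i, 2) ≤ C(52, 2) = 1326. By convexity Σ_i C(r_i, 2) ≥ 44·C(z/44, 2) = z(z − 44)/(2·44), giving z² − 44z − 44·52·51 ≤ 0 and hence z ≤ (1/2)[44 + √(1936 + 4·116688)] = (1/2)[44 + √468688] ≈ (1/2)(44 + 684.6079) = 364.304.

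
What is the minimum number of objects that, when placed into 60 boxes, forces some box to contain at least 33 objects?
n = (33 − 1)·60 + 1 = 1921

By the generalised pigeonhole principle, to guarantee some box contains ≥ r objects we need more than (r − 1) · k objects total. Threshold: n = (r − 1) · k + 1. With r = 33 and k = 60: n = 32 · 60 + 1 = 1920 + 1 = 1921. For n = 1920 = 32 · 60, we can put exactly 32 objects in every box, avoiding 33 in any single one — so 1921 is tight.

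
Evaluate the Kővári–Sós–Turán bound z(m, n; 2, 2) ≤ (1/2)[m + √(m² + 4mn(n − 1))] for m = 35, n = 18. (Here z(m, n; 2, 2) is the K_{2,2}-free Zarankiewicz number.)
z(35, 18; 2, 2) ≤ (1/2)[35 + √(35² + 4·35·18·17)] = (1/2)[35 + √44065] = 122.4583

Kővári–Sós–Turán: let r_1, ..., r_35 be the row sums and z = Σ r_i the total number of 1s. Each pair of columns can share at most one row with both entries 1 (else a 2×2 all-ones block appears), so Σ_i C(r_i, 2) ≤ C(18, 2) = 153. By convexity Σ_i C(r_i, 2) ≥ 35·C(z/35, 2) = z(z − 35)/(2·35), giving z² − 35z − 35·18·17 ≤ 0 and hence z ≤ (1/2)[35 + √(1225 + 4·10710)] = (1/2)[35 + √44065] ≈ (1/2)(35 + 209.9167) = 122.4583.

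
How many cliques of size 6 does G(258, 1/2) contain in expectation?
E[# K_6] = C(258, 6) · (1/2)^C(6, 2) = 386326692928 / 2^15 = 6036354577/512 ≈ 11789755.033203

For each 6-subset S of vertices (there are C(258, 6) = 386326692928 such S), let X_S = 1 if S induces a K_6 (all C(6, 2) = 15 edges present). Then P(X_S = 1) = (1/2)^15 = 1/32768. By linearity of expectation, E[# K_6] = C(258, 6) · (1/2)^15 = 386326692928 / 32768 = 6036354577/512 ≈ 11789755.033203.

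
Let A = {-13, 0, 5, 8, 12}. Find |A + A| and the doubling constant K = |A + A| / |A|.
K = |A + A| / |A| = 15/5 = 3

Enumerate A + A = {a + b : a, b ∈ A}. With |A| = 5, there are |A|^2 = 25 ordered sum pairs; collecting distinct values, A + A = {-26, -13, -8, -5, -1, 0, 5, 8, 10, 12, 13, 16, 17, 20, 24}, so |A + A| = 15. Thus K = 15/5 = 3. For comparison, the minimum possible |A + A| over all 5-element sets is 2·5 − 1 = 9 (so min K = 9/5), attained only by arithmetic progressions.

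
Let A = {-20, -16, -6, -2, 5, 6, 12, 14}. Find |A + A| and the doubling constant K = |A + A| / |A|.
K = |A + A| / |A| = 31/8

Enumerate A + A = {a + b : a, b ∈ A}. With |A| = 8, there are |A|^2 = 64 ordered sum pairs; collecting distinct values, A + A = {-40, -36, -32, -26, -22, -18, -15, -14, -12, -11, -10, -8, -6, -4, -2, -1, 0, 3, 4, 6, 8, 10, 11, 12, 17, 18, 19, 20, 24, 26, 28}, so |A + A| = 31. Thus K = 31/8. For comparison, the minimum possible |A + A| over all 8-element sets is 2·8 − 1 = 15 (so min K = 15/8), attained only by arithmetic progressions.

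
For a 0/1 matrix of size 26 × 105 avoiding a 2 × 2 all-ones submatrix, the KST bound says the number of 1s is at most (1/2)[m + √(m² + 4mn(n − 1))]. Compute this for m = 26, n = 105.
z(26, 105; 2, 2) ≤ (1/2)[26 + √(26² + 4·26·105·104)] = (1/2)[26 + √1136356] = 546

Kővári–Sós–Turán: let r_1, ..., r_26 be the row sums and z = Σ r_i the total number of 1s. Each pair of columns can share at most one row with both entries 1 (else a 2×2 all-ones block appears), so Σ_i C(r_i, 2) ≤ C(105, 2) = 5460. By convexity Σ_i C(r_i, 2) ≥ 26·C(z/26, 2) = z(z − 26)/(2·26), giving z² − 26z − 26·105·104 ≤ 0 and hence z ≤ (1/2)[26 + √(676 + 4·283920)] = (1/2)[26 + √1136356] ≈ (1/2)(26 + 1066) = 546.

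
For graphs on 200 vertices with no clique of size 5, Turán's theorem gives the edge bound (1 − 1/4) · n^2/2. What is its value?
Turán density bound = (3/4) · 200^2/2 = 15000

Turán's theorem: ex(n, K_{r+1}) is achieved by the complete r-partite Turán graph T(n, r) with parts as balanced as possible, and is at most (1 − 1/r) · n^2/2. For r = 4, n = 200: the density bound is (3/4) · 40000/2 = 15000. Since 4 ∣ 200, the Turán graph T(200, 4) has parts of equal size 50, and its edge count e(T(200, 4)) = 15000 attains the density bound exactly.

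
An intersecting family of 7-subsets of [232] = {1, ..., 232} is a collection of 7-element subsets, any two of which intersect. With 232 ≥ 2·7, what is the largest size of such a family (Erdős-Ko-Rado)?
max |F| = C(231, 6) = 197656884271

Erdős-Ko-Rado (1961): when n ≥ 2k, max |F| = C(n−1, k−1). The bound is attained by the star {A : i ∈ A} for any fixed i ∈ [n]. Here C(232−1, 7−1) = C(231, 6) = 197656884271.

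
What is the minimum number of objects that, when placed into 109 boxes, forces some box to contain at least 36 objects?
n = (36 − 1)·109 + 1 = 3816

By the generalised pigeonhole principle, to guarantee some box contains ≥ r objects we need more than (r − 1) · k objects total. Threshold: n = (r − 1) · k + 1. With r = 36 and k = 109: n = 35 · 109 + 1 = 3815 + 1 = 3816. For n = 3815 = 35 · 109, we can put exactly 35 objects in every box, avoiding 36 in any single one — so 3816 is tight.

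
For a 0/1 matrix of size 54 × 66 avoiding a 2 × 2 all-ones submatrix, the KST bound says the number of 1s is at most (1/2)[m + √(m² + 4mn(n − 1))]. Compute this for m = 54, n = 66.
z(54, 66; 2, 2) ≤ (1/2)[54 + √(54² + 4·54·66·65)] = (1/2)[54 + √929556] = 509.0674

Kővári–Sós–Turán: let r_1, ..., r_54 be the row sums and z = Σ r_i the total number of 1s. Each pair of columns can share at most one row with both entries 1 (else a 2×2 all-ones block appears), so Σ_i C(r_i, 2) ≤ C(66, 2) = 2145. By convexity Σ_i C(r_i, 2) ≥ 54·C(z/54, 2) = z(z − 54)/(2·54), giving z² − 54z − 54·66·65 ≤ 0 and hence z ≤ (1/2)[54 + √(2916 + 4·231660)] = (1/2)[54 + √929556] ≈ (1/2)(54 + 964.1348) = 509.0674.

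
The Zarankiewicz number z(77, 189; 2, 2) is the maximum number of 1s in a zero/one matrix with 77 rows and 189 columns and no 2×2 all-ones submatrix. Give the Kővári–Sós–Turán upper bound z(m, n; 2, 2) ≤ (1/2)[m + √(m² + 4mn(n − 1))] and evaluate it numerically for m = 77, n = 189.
z(77, 189; 2, 2) ≤ (1/2)[77 + √(77² + 4·77·189·188)] = (1/2)[77 + √10949785] = 1693.023

Kővári–Sós–Turán: let r_1, ..., r_77 be the row sums and z = Σ r_i the total number of 1s. Each pair of columns can share at most one row with both entries 1 (else a 2×2 all-ones block appears), so Σ_i C(r_i, 2) ≤ C(189, 2) = 17766. By convexity Σ_i C(r_i, 2) ≥ 77·C(z/77, 2) = z(z − 77)/(2·77), giving z² − 77z − 77·189·188 ≤ 0 and hence z ≤ (1/2)[77 + √(5929 + 4·2735964)] = (1/2)[77 + √10949785] ≈ (1/2)(77 + 3309.0459) = 1693.023.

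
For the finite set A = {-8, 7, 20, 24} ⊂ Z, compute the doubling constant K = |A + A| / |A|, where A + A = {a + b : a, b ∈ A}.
K = |A + A| / |A| = 10/4 = 5/2

Enumerate A + A = {a + b : a, b ∈ A}. With |A| = 4, there are |A|^2 = 16 ordered sum pairs; collecting distinct values, A + A = {-16, -1, 12, 14, 16, 27, 31, 40, 44, 48}, so |A + A| = 10. Thus K = 10/4 = 5/2. For comparison, the minimum possible |A + A| over all 4-element sets is 2·4 − 1 = 7 (so min K = 7/4), attained only by arithmetic progressions.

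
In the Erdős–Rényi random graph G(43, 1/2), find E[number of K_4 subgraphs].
E[# K_4] = C(43, 4) · (1/2)^C(4, 2) = 123410 / 2^6 = 61705/32 = 1928.28125

For each 4-subset S of vertices (there are C(43, 4) = 123410 such S), let X_S = 1 if S induces a K_4 (all C(4, 2) = 6 edges present). Then P(X_S = 1) = (1/2)^6 = 1/64. By linearity of expectation, E[# K_4] = C(43, 4) · (1/2)^6 = 123410 / 64 = 61705/32 = 1928.28125.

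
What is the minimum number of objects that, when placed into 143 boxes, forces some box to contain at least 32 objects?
n = (32 − 1)·143 + 1 = 4434

By the generalised pigeonhole principle, to guarantee some box contains ≥ r objects we need more than (r − 1) · k objects total. Threshold: n = (r − 1) · k + 1. With r = 32 and k = 143: n = 31 · 143 + 1 = 4433 + 1 = 4434. For n = 4433 = 31 · 143, we can put exactly 31 objects in every box, avoiding 32 in any single one — so 4434 is tight.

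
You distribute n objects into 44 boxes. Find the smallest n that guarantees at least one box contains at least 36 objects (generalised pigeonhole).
n = (36 − 1)·44 + 1 = 1541

By the generalised pigeonhole principle, to guarantee some box contains ≥ r objects we need more than (r − 1) · k objects total. Threshold: n = (r − 1) · k + 1. With r = 36 and k = 44: n = 35 · 44 + 1 = 1540 + 1 = 1541. For n = 1540 = 35 · 44, we can put exactly 35 objects in every box, avoiding 36 in any single one — so 1541 is tight.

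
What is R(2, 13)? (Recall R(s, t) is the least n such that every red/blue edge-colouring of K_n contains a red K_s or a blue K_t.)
R(2, 13) = 13

R(2, k) = k for all k ≥ 2: in a 2-colouring of K_k, either some edge is red (a red K_2) or all edges are blue (a blue K_k). And K_{12} coloured all-blue has no blue K_13, so R(2, 13) > 12. Hence R(2, 13) = 13.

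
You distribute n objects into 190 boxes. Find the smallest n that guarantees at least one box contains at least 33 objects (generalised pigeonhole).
n = (33 − 1)·190 + 1 = 6081

By the generalised pigeonhole principle, to guarantee some box contains ≥ r objects we need more than (r − 1) · k objects total. Threshold: n = (r − 1) · k + 1. With r = 33 and k = 190: n = 32 · 190 + 1 = 6080 + 1 = 6081. For n = 6080 = 32 · 190, we can put exactly 32 objects in every box, avoiding 33 in any single one — so 6081 is tight.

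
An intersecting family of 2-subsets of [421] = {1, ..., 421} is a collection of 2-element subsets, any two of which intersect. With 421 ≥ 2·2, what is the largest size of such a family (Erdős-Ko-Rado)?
max |F| = C(420, 1) = 420

The Erdős-Ko-Rado theorem states: for n ≥ 2k, an intersecting family of k-subsets of an n-element set has size at most C(n − 1, k − 1), with equality for 'star' families {A ⊆ [n] : |A| = k, i ∈ A} (fix an element i). For n = 421, k = 2: C(420, 1) = 420.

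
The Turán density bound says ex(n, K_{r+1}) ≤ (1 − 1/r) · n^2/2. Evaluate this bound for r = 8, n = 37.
Turán density bound = (7/8) · 37^2/2 = 9583/16 ≈ 598.9375

Turán's theorem: ex(n, K_{r+1}) is achieved by the complete r-partite Turán graph T(n, r) with parts as balanced as possible, and is at most (1 − 1/r) · n^2/2. For r = 8, n = 37: the density bound is (7/8) · 1369/2 = 9583/16 ≈ 598.9375. The integer-valued extremum is e(T(37, 8)) = 598, which is strictly less than the density bound 9583/16 since 8 ∤ 37 (the parts of T(37, 8) cannot all be equal).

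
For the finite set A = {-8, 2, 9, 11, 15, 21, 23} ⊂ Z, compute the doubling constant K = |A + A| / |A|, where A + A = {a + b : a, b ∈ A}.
K = |A + A| / |A| = 25/7

Enumerate A + A = {a + b : a, b ∈ A}. With |A| = 7, there are |A|^2 = 49 ordered sum pairs; collecting distinct values, A + A = {-16, -6, 1, 3, 4, 7, 11, 13, 15, 17, 18, 20, 22, 23, 24, 25, 26, 30, 32, 34, 36, 38, 42, 44, 46}, so |A + A| = 25. Thus K = 25/7. For comparison, the minimum possible |A + A| over all 7-element sets is 2·7 − 1 = 13 (so min K = 13/7), attained only by arithmetic progressions.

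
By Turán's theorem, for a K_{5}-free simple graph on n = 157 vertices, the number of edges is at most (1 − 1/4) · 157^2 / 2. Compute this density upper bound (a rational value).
Turán density bound = (3/4) · 157^2/2 = 73947/8 ≈ 9243.375

Turán's theorem: ex(n, K_{r+1}) is achieved by the complete r-partite Turán graph T(n, r) with parts as balanced as possible, and is at most (1 − 1/r) · n^2/2. For r = 4, n = 157: the density bound is (3/4) · 24649/2 = 73947/8 ≈ 9243.375. The integer-valued extremum is e(T(157, 4)) = 9243, which is strictly less than the density bound 73947/8 since 4 ∤ 157 (the parts of T(157, 4) cannot all be equal).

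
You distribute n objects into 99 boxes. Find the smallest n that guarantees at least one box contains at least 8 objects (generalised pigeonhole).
n = (8 − 1)·99 + 1 = 694

By the generalised pigeonhole principle, to guarantee some box contains ≥ r objects we need more than (r − 1) · k objects total. Threshold: n = (r − 1) · k + 1. With r = 8 and k = 99: n = 7 · 99 + 1 = 693 + 1 = 694. For n = 693 = 7 · 99, we can put exactly 7 objects in every box, avoiding 8 in any single one — so 694 is tight.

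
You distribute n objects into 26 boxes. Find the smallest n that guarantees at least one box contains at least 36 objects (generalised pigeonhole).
n = (36 − 1)·26 + 1 = 911

By the generalised pigeonhole principle, to guarantee some box contains ≥ r objects we need more than (r − 1) · k objects total. Threshold: n = (r − 1) · k + 1. With r = 36 and k = 26: n = 35 · 26 + 1 = 910 + 1 = 911. For n = 910 = 35 · 26, we can put exactly 35 objects in every box, avoiding 36 in any single one — so 911 is tight.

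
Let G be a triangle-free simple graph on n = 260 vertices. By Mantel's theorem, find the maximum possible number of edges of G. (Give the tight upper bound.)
ex(260, K_3) = ⌊260^2/4⌋ = 16900

Mantel (1907): a triangle-free graph on n vertices has at most ⌊n^2/4⌋ edges, with equality for the complete bipartite graph K_{⌊n/2⌋, ⌈n/2⌉}. For n = 260: ⌊260^2/4⌋ = ⌊67600/4⌋ = 16900. The extremal graph is K_{130, 130}, which has 130·130 = 16900 edges.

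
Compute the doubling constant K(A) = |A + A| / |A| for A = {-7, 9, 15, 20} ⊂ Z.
K = |A + A| / |A| = 10/4 = 5/2

Enumerate A + A = {a + b : a, b ∈ A}. With |A| = 4, there are |A|^2 = 16 ordered sum pairs; collecting distinct values, A + A = {-14, 2, 8, 13, 18, 24, 29, 30, 35, 40}, so |A + A| = 10. Thus K = 10/4 = 5/2. For comparison, the minimum possible |A + A| over all 4-element sets is 2·4 − 1 = 7 (so min K = 7/4), attained only by arithmetic progressions.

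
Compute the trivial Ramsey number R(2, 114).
R(2, 114) = 114

R(2, k) = k for all k ≥ 2: in a 2-colouring of K_k, either some edge is red (a red K_2) or all edges are blue (a blue K_k). And K_{113} coloured all-blue has no blue K_114, so R(2, 114) > 113. Hence R(2, 114) = 114.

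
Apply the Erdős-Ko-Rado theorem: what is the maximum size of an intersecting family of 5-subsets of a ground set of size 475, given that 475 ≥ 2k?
max |F| = C(474, 4) = 2076783126

Erdős-Ko-Rado (1961): when n ≥ 2k, max |F| = C(n−1, k−1). The bound is attained by the star {A : i ∈ A} for any fixed i ∈ [n]. Here C(475−1, 5−1) = C(474, 4) = 2076783126.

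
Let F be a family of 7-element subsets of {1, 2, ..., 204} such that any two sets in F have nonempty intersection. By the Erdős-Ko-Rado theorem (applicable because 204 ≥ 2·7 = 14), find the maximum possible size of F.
max |F| = C(203, 6) = 90210944670

The Erdős-Ko-Rado theorem states: for n ≥ 2k, an intersecting family of k-subsets of an n-element set has size at most C(n − 1, k − 1), with equality for 'star' families {A ⊆ [n] : |A| = k, i ∈ A} (fix an element i). For n = 204, k = 7: C(203, 6) = 90210944670.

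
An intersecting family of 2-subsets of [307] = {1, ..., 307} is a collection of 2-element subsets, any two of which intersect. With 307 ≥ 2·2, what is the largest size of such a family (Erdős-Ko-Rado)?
max |F| = C(306, 1) = 306

Erdős-Ko-Rado (1961): when n ≥ 2k, max |F| = C(n−1, k−1). The bound is attained by the star {A : i ∈ A} for any fixed i ∈ [n]. Here C(307−1, 2−1) = C(306, 1) = 306.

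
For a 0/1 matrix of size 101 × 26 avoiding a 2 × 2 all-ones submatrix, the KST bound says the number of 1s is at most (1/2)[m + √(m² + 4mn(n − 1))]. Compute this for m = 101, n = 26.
z(101, 26; 2, 2) ≤ (1/2)[101 + √(101² + 4·101·26·25)] = (1/2)[101 + √272801] = 311.6518

Kővári–Sós–Turán: let r_1, ..., r_101 be the row sums and z = Σ r_i the total number of 1s. Each pair of columns can share at most one row with both entries 1 (else a 2×2 all-ones block appears), so Σ_i C(r_i, 2) ≤ C(26, 2) = 325. By convexity Σ_i C(r_i, 2) ≥ 101·C(z/101, 2) = z(z − 101)/(2·101), giving z² − 101z − 101·26·25 ≤ 0 and hence z ≤ (1/2)[101 + √(10201 + 4·65650)] = (1/2)[101 + √272801] ≈ (1/2)(101 + 522.3036) = 311.6518.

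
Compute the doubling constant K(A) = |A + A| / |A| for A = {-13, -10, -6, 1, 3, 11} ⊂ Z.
K = |A + A| / |A| = 20/6 = 10/3

Enumerate A + A = {a + b : a, b ∈ A}. With |A| = 6, there are |A|^2 = 36 ordered sum pairs; collecting distinct values, A + A = {-26, -23, -20, -19, -16, -12, -10, -9, -7, -5, -3, -2, 1, 2, 4, 5, 6, 12, 14, 22}, so |A + A| = 20. Thus K = 20/6 = 10/3. For comparison, the minimum possible |A + A| over all 6-element sets is 2·6 − 1 = 11 (so min K = 11/6), attained only by arithmetic progressions.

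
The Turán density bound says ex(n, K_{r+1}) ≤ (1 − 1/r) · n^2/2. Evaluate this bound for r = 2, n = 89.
Turán density bound = (1/2) · 89^2/2 = 7921/4 ≈ 1980.25

Turán's theorem: ex(n, K_{r+1}) is achieved by the complete r-partite Turán graph T(n, r) with parts as balanced as possible, and is at most (1 − 1/r) · n^2/2. For r = 2, n = 89: the density bound is (1/2) · 7921/2 = 7921/4 ≈ 1980.25. The integer-valued extremum is e(T(89, 2)) = 1980, which is strictly less than the density bound 7921/4 since 2 ∤ 89 (the parts of T(89, 2) cannot all be equal).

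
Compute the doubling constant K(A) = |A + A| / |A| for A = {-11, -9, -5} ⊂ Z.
K = |A + A| / |A| = 6/3 = 2

Enumerate A + A = {a + b : a, b ∈ A}. With |A| = 3, there are |A|^2 = 9 ordered sum pairs; collecting distinct values, A + A = {-22, -20, -18, -16, -14, -10}, so |A + A| = 6. Thus K = 6/3 = 2. For comparison, the minimum possible |A + A| over all 3-element sets is 2·3 − 1 = 5 (so min K = 5/3), attained only by arithmetic progressions.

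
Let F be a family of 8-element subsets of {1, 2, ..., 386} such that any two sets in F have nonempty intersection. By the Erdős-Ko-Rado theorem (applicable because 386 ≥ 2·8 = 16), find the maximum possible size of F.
max |F| = C(385, 7) = 235489385581120

The Erdős-Ko-Rado theorem states: for n ≥ 2k, an intersecting family of k-subsets of an n-element set has size at most C(n − 1, k − 1), with equality for 'star' families {A ⊆ [n] : |A| = k, i ∈ A} (fix an element i). For n = 386, k = 8: C(385, 7) = 235489385581120.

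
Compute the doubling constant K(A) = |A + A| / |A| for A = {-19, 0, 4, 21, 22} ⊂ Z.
K = |A + A| / |A| = 15/5 = 3

Enumerate A + A = {a + b : a, b ∈ A}. With |A| = 5, there are |A|^2 = 25 ordered sum pairs; collecting distinct values, A + A = {-38, -19, -15, 0, 2, 3, 4, 8, 21, 22, 25, 26, 42, 43, 44}, so |A + A| = 15. Thus K = 15/5 = 3. For comparison, the minimum possible |A + A| over all 5-element sets is 2·5 − 1 = 9 (so min K = 9/5), attained only by arithmetic progressions.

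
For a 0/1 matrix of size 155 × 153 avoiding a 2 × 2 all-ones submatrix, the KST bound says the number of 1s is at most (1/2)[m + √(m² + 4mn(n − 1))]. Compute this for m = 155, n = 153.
z(155, 153; 2, 2) ≤ (1/2)[155 + √(155² + 4·155·153·152)] = (1/2)[155 + √14442745] = 1977.6806

Kővári–Sós–Turán: let r_1, ..., r_155 be the row sums and z = Σ r_i the total number of 1s. Each pair of columns can share at most one row with both entries 1 (else a 2×2 all-ones block appears), so Σ_i C(r_i, 2) ≤ C(153, 2) = 11628. By convexity Σ_i C(r_i, 2) ≥ 155·C(z/155, 2) = z(z − 155)/(2·155), giving z² − 155z − 155·153·152 ≤ 0 and hence z ≤ (1/2)[155 + √(24025 + 4·3604680)] = (1/2)[155 + √14442745] ≈ (1/2)(155 + 3800.3612) = 1977.6806.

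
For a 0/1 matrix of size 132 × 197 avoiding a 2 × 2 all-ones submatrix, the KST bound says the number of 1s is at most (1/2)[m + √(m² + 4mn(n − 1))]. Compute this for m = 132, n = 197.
z(132, 197; 2, 2) ≤ (1/2)[132 + √(132² + 4·132·197·196)] = (1/2)[132 + √20404560] = 2324.5703

Kővári–Sós–Turán: let r_1, ..., r_132 be the row sums and z = Σ r_i the total number of 1s. Each pair of columns can share at most one row with both entries 1 (else a 2×2 all-ones block appears), so Σ_i C(r_i, 2) ≤ C(197, 2) = 19306. By convexity Σ_i C(r_i, 2) ≥ 132·C(z/132, 2) = z(z − 132)/(2·132), giving z² − 132z − 132·197·196 ≤ 0 and hence z ≤ (1/2)[132 + √(17424 + 4·5096784)] = (1/2)[132 + √20404560] ≈ (1/2)(132 + 4517.1407) = 2324.5703.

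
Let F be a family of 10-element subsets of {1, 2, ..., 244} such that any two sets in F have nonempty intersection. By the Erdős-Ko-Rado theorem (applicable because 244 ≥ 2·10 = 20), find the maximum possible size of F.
max |F| = C(243, 9) = 7007933309466870

The Erdős-Ko-Rado theorem states: for n ≥ 2k, an intersecting family of k-subsets of an n-element set has size at most C(n − 1, k − 1), with equality for 'star' families {A ⊆ [n] : |A| = k, i ∈ A} (fix an element i). For n = 244, k = 10: C(243, 9) = 7007933309466870.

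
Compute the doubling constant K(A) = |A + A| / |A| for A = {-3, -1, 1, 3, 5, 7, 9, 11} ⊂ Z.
K = |A + A| / |A| = 15/8

Enumerate A + A = {a + b : a, b ∈ A}. With |A| = 8, there are |A|^2 = 64 ordered sum pairs; collecting distinct values, A + A = {-6, -4, -2, 0, 2, 4, 6, 8, 10, 12, 14, 16, 18, 20, 22}, so |A + A| = 15. Thus K = 15/8. Here |A + A| = 2|A| − 1 = 15, the minimum possible — so K = 15/8 is minimal, which holds iff A is an arithmetic progression.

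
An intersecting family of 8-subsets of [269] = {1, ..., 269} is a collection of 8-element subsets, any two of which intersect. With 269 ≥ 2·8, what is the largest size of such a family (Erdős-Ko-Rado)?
max |F| = C(268, 7) = 18205558067224

The Erdős-Ko-Rado theorem states: for n ≥ 2k, an intersecting family of k-subsets of an n-element set has size at most C(n − 1, k − 1), with equality for 'star' families {A ⊆ [n] : |A| = k, i ∈ A} (fix an element i). For n = 269, k = 8: C(268, 7) = 18205558067224.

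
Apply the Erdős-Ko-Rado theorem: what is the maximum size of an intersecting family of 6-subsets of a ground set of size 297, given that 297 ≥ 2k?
max |F| = C(296, 5) = 18303337304

The Erdős-Ko-Rado theorem states: for n ≥ 2k, an intersecting family of k-subsets of an n-element set has size at most C(n − 1, k − 1), with equality for 'star' families {A ⊆ [n] : |A| = k, i ∈ A} (fix an element i). For n = 297, k = 6: C(296, 5) = 18303337304.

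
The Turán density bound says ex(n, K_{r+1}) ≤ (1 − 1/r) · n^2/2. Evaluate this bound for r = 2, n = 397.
Turán density bound = (1/2) · 397^2/2 = 157609/4 ≈ 39402.25

Turán's theorem: ex(n, K_{r+1}) is achieved by the complete r-partite Turán graph T(n, r) with parts as balanced as possible, and is at most (1 − 1/r) · n^2/2. For r = 2, n = 397: the density bound is (1/2) · 157609/2 = 157609/4 ≈ 39402.25. The integer-valued extremum is e(T(397, 2)) = 39402, which is strictly less than the density bound 157609/4 since 2 ∤ 397 (the parts of T(397, 2) cannot all be equal).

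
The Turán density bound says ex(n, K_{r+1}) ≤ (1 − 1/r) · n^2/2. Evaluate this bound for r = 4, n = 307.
Turán density bound = (3/4) · 307^2/2 = 282747/8 ≈ 35343.375

Turán's theorem: ex(n, K_{r+1}) is achieved by the complete r-partite Turán graph T(n, r) with parts as balanced as possible, and is at most (1 − 1/r) · n^2/2. For r = 4, n = 307: the density bound is (3/4) · 94249/2 = 282747/8 ≈ 35343.375. The integer-valued extremum is e(T(307, 4)) = 35343, which is strictly less than the density bound 282747/8 since 4 ∤ 307 (the parts of T(307, 4) cannot all be equal).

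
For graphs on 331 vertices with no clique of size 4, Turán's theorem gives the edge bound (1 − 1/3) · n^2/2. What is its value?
Turán density bound = (2/3) · 331^2/2 = 109561/3 ≈ 36520.3333

Turán's theorem: ex(n, K_{r+1}) is achieved by the complete r-partite Turán graph T(n, r) with parts as balanced as possible, and is at most (1 − 1/r) · n^2/2. For r = 3, n = 331: the density bound is (2/3) · 109561/2 = 109561/3 ≈ 36520.3333. The integer-valued extremum is e(T(331, 3)) = 36520, which is strictly less than the density bound 109561/3 since 3 ∤ 331 (the parts of T(331, 3) cannot all be equal).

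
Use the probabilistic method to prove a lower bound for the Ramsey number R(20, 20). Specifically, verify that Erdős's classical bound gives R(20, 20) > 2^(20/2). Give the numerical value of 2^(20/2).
2^(20/2) = 1024; so R(20, 20) > 1024

Colour each edge of K_n uniformly at random with red/blue. The expected number of monochromatic K_20 is C(n, 20) · 2 · 2^(−C(20,2)). If C(n, 20) · 2^(1 − C(20,2)) < 1, then with positive probability no monochromatic K_20 exists, so R(20, 20) > n. The standard estimate C(n, 20) ≤ n^20/20! shows this inequality holds whenever n ≤ 2^(20/2) (since 20! · 2^(C(20,2) − 1) > 2^(20^2/2) ≥ n^20). Hence R(20, 20) > 2^(20/2) = 1024.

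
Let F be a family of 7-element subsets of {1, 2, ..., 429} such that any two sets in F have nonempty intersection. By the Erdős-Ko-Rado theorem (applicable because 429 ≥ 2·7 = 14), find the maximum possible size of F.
max |F| = C(428, 6) = 8242214273580

The Erdős-Ko-Rado theorem states: for n ≥ 2k, an intersecting family of k-subsets of an n-element set has size at most C(n − 1, k − 1), with equality for 'star' families {A ⊆ [n] : |A| = k, i ∈ A} (fix an element i). For n = 429, k = 7: C(428, 6) = 8242214273580.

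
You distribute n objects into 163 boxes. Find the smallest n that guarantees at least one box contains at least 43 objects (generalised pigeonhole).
n = (43 − 1)·163 + 1 = 6847

By the generalised pigeonhole principle, to guarantee some box contains ≥ r objects we need more than (r − 1) · k objects total. Threshold: n = (r − 1) · k + 1. With r = 43 and k = 163: n = 42 · 163 + 1 = 6846 + 1 = 6847. For n = 6846 = 42 · 163, we can put exactly 42 objects in every box, avoiding 43 in any single one — so 6847 is tight.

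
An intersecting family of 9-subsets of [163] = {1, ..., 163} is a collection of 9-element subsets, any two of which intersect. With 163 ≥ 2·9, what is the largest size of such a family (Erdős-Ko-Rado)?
max |F| = C(162, 8) = 9870758125020

The Erdős-Ko-Rado theorem states: for n ≥ 2k, an intersecting family of k-subsets of an n-element set has size at most C(n − 1, k − 1), with equality for 'star' families {A ⊆ [n] : |A| = k, i ∈ A} (fix an element i). For n = 163, k = 9: C(162, 8) = 9870758125020.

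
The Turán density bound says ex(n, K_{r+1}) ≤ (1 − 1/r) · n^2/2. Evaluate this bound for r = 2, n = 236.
Turán density bound = (1/2) · 236^2/2 = 13924

Turán's theorem: ex(n, K_{r+1}) is achieved by the complete r-partite Turán graph T(n, r) with parts as balanced as possible, and is at most (1 − 1/r) · n^2/2. For r = 2, n = 236: the density bound is (1/2) · 55696/2 = 13924. Since 2 ∣ 236, the Turán graph T(236, 2) has parts of equal size 118, and its edge count e(T(236, 2)) = 13924 attains the density bound exactly.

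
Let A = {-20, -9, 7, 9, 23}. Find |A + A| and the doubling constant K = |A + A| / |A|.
K = |A + A| / |A| = 14/5

Enumerate A + A = {a + b : a, b ∈ A}. With |A| = 5, there are |A|^2 = 25 ordered sum pairs; collecting distinct values, A + A = {-40, -29, -18, -13, -11, -2, 0, 3, 14, 16, 18, 30, 32, 46}, so |A + A| = 14. Thus K = 14/5. For comparison, the minimum possible |A + A| over all 5-element sets is 2·5 − 1 = 9 (so min K = 9/5), attained only by arithmetic progressions.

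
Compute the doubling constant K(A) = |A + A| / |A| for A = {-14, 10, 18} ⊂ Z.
K = |A + A| / |A| = 6/3 = 2

Enumerate A + A = {a + b : a, b ∈ A}. With |A| = 3, there are |A|^2 = 9 ordered sum pairs; collecting distinct values, A + A = {-28, -4, 4, 20, 28, 36}, so |A + A| = 6. Thus K = 6/3 = 2. For comparison, the minimum possible |A + A| over all 3-element sets is 2·3 − 1 = 5 (so min K = 5/3), attained only by arithmetic progressions.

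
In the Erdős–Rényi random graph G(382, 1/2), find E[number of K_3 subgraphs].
E[# K_3] = C(382, 3) · (1/2)^C(3, 2) = 9217660 / 2^3 = 2304415/2 = 1152207.5

For each 3-subset S of vertices (there are C(382, 3) = 9217660 such S), let X_S = 1 if S induces a K_3 (all C(3, 2) = 3 edges present). Then P(X_S = 1) = (1/2)^3 = 1/8. By linearity of expectation, E[# K_3] = C(382, 3) · (1/2)^3 = 9217660 / 8 = 2304415/2 = 1152207.5.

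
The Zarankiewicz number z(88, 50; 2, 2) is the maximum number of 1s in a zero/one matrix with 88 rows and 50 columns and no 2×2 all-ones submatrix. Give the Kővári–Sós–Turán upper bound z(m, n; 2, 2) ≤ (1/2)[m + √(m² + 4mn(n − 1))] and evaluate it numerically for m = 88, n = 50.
z(88, 50; 2, 2) ≤ (1/2)[88 + √(88² + 4·88·50·49)] = (1/2)[88 + √870144] = 510.4075

Kővári–Sós–Turán: let r_1, ..., r_88 be the row sums and z = Σ r_i the total number of 1s. Each pair of columns can share at most one row with both entries 1 (else a 2×2 all-ones block appears), so Σ_i C(r_i, 2) ≤ C(50, 2) = 1225. By convexity Σ_i C(r_i, 2) ≥ 88·C(z/88, 2) = z(z − 88)/(2·88), giving z² − 88z − 88·50·49 ≤ 0 and hence z ≤ (1/2)[88 + √(7744 + 4·215600)] = (1/2)[88 + √870144] ≈ (1/2)(88 + 932.8151) = 510.4075.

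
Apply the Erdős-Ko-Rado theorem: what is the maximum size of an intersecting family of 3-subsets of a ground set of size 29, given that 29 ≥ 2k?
max |F| = C(28, 2) = 378

Erdős-Ko-Rado (1961): when n ≥ 2k, max |F| = C(n−1, k−1). The bound is attained by the star {A : i ∈ A} for any fixed i ∈ [n]. Here C(29−1, 3−1) = C(28, 2) = 378.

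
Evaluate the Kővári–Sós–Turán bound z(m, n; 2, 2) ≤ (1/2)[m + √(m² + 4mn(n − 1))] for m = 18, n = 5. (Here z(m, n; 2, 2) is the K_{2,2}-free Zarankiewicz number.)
z(18, 5; 2, 2) ≤ (1/2)[18 + √(18² + 4·18·5·4)] = (1/2)[18 + √1764] = 30

Kővári–Sós–Turán: let r_1, ..., r_18 be the row sums and z = Σ r_i the total number of 1s. Each pair of columns can share at most one row with both entries 1 (else a 2×2 all-ones block appears), so Σ_i C(r_i, 2) ≤ C(5, 2) = 10. By convexity Σ_i C(r_i, 2) ≥ 18·C(z/18, 2) = z(z − 18)/(2·18), giving z² − 18z − 18·5·4 ≤ 0 and hence z ≤ (1/2)[18 + √(324 + 4·360)] = (1/2)[18 + √1764] ≈ (1/2)(18 + 42) = 30.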